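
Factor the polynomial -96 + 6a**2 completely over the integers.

Every term has a factor of 6. Then a**2 - 16 = (a)² − (4)².

6(a + 4)(a - 4)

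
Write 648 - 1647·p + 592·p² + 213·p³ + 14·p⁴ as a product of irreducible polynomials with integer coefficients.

Trying the rational-root candidates, p = -8 is a root, so (p + 8) divides it; the quotient is 14·p³ + 101·p² - 216·p + 81.
Then p = 1/2 is a root, giving the factor (2·p - 1) and quotient 7·p² + 54·p - 81.
The remaining quadratic factors as (7·p - 9)(p + 9).

(2·p - 1)·(7·p - 9)·(p + 8)·(p + 9)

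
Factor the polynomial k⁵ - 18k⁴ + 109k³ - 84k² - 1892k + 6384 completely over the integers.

(k + 4)(k - 6)(k - 7)(k² - 9k + 38)

Trying the rational-root candidates, k = 7 is a root, so (k - 7) is a factor; dividing leaves k⁴ - 11k³ + 32k² + 140k - 912.
Next, k = -4 is a root, so (k + 4) is a factor; dividing leaves k³ - 15k² + 92k - 228.
Continuing, k = 6 is a root, giving the factor (k - 6) and quotient k² - 9k + 38.
The quadratic k² - 9k + 38 has discriminant -71 < 0 and is irreducible over ℤ.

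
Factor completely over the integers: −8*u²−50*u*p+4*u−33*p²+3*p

Group: −2*u*(4*u+3*p) + (−11*p+1)*(4*u+3*p); both groups contain (4*u+3*p).

−(2*u+11*p−1)*(4*u+3*p)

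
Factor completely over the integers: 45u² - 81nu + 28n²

(4n - 3u)(7n - 15u)

Group: 4n(7n - 15u) - 3u(7n - 15u); both groups contain (7n - 15u).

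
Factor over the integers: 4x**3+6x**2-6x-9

(2x+3)(2x**2-3)

Group as (4x**3-6x) + (6x**2-9) = 2x(2x**2-3) + 3(2x**2-3).
Both groups share the factor (2x**2-3).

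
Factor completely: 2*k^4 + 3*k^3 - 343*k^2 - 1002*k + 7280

Among the possible rational roots, k = -8 is a root, so (k + 8) divides it; the quotient is 2*k^3 - 13*k^2 - 239*k + 910.
Continuing, k = 7/2 is a root, so (2*k - 7) is a factor; dividing leaves k^2 - 3*k - 130.
The remaining quadratic factors as (k - 13)(k + 10).

(2*k - 7)*(k + 10)*(k + 8)*(k - 13)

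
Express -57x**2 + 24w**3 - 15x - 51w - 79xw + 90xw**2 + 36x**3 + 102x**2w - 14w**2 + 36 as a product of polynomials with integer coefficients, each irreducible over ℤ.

Group: 3x(12x**2 + 18xw - 7x + 6w**2 + w - 12) + (4w - 3)(12x**2 + 18xw - 7x + 6w**2 + w - 12); both groups contain (12x**2 + 18xw - 7x + 6w**2 + w - 12), so (3x + 4w - 3) is a factor with cofactor 12x**2 + 18xw - 7x + 6w**2 + w - 12.
The cofactor groups again: 12x**2 + 18xw - 7x + 6w**2 + w - 12 = 3x(4x + 2w + 3) + (3w - 4)(4x + 2w + 3); both groups contain (4x + 2w + 3), giving (3x + 3w - 4)(4x + 2w + 3).

(4x + 2w + 3)(3x + 3w - 4)(3x + 4w - 3)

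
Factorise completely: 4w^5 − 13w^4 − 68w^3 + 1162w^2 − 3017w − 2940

(4w + 3)(w + 7)(w − 4)(w^2 − 7w + 35)

By the rational root theorem, w = −7 is a root, giving the factor (w + 7) and quotient 4w^4 − 41w^3 + 219w^2 − 371w − 420.
Next, w = −3/4 is a root, so (4w + 3) divides it; the quotient is w^3 − 11w^2 + 63w − 140.
Next, w = 4 is a root, so (w − 4) is a factor; dividing leaves w^2 − 7w + 35.
The quadratic w^2 − 7w + 35 has discriminant −91 < 0 and is irreducible over ℤ.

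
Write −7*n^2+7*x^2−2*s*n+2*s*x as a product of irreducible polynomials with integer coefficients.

Group: x*(2*s+7*x+7*n) − n*(2*s+7*x+7*n); both groups contain (2*s+7*x+7*n).

(x−n)*(2*s+7*x+7*n)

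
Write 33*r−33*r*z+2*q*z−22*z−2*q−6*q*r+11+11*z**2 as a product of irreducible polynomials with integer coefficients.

−(2*q+11*z−11)*(3*r−z+1)

Group: −2*q*(3*r−z+1) + (−11*z+11)*(3*r−z+1); both groups contain (3*r−z+1).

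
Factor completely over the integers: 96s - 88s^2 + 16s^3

Pull out the common factor 8s, then factor the remaining trinomial.

8s(2s - 3)(s - 4)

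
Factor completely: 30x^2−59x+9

Need a pair with product 30·9 = 270 and sum −59: that's −54 and −5.
Split the middle term: 30x^2−54x − 5x+9 = 6x(5x−9) − (5x−9).

(5x−9)(6x−1)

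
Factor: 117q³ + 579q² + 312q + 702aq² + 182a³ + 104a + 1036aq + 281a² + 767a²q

Group: a(182a² + 221aq + 281a + 39q² + 193q + 104) + 3q(182a² + 221aq + 281a + 39q² + 193q + 104); both groups contain (182a² + 221aq + 281a + 39q² + 193q + 104), so (a + 3q) is a factor with cofactor 182a² + 221aq + 281a + 39q² + 193q + 104.
The cofactor groups again: 182a² + 221aq + 281a + 39q² + 193q + 104 = 13a(14a + 3q + 13) + (13q + 8)(14a + 3q + 13); both groups contain (14a + 3q + 13), giving (13a + 13q + 8)(14a + 3q + 13).

(13a + 13q + 8)(14a + 3q + 13)(a + 3q)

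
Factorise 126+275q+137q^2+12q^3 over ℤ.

Testing divisors of the constant over divisors of the leading coefficient, q = −7/4 is a root, so (4q+7) is a factor; dividing leaves 3q^2+29q+18.
The remaining quadratic factors as (q+9)(3q+2).

(3q+2)(4q+7)(q+9)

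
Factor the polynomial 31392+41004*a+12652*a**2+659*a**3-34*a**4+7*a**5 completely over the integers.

Trying the rational-root candidates, a = -6 is a root, giving the factor (a+6) and quotient 7*a**4-76*a**3+1115*a**2+5962*a+5232.
Then a = -8/7 is a root, giving the factor (7*a+8) and quotient a**3-12*a**2+173*a+654.
Continuing, a = -3 is a root, so (a+3) divides it; the quotient is a**2-15*a+218.
The quadratic a**2-15*a+218 has discriminant -647 < 0 and is irreducible over ℤ.

(7*a+8)*(a+3)*(a+6)*(a**2-15*a+218)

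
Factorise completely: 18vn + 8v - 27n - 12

Group as (18vn + 8v) + (-27n - 12) = 2v(9n + 4) - 3(9n + 4).
Both groups share the factor (9n + 4).

(2v - 3)(9n + 4)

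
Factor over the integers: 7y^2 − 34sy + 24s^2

(4s − y)(6s − 7y)

Group: 4s(6s − 7y) − y(6s − 7y); both groups contain (6s − 7y).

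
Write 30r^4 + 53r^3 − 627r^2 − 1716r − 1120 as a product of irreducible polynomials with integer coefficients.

(5r + 8)(6r + 7)(r + 4)(r − 5)

Testing divisors of the constant over divisors of the leading coefficient, r = 5 is a root, so (r − 5) divides it; the quotient is 30r^3 + 203r^2 + 388r + 224.
Then r = −8/5 is a root, so (5r + 8) divides it; the quotient is 6r^2 + 31r + 28.
The remaining quadratic factors as (r + 4)(6r + 7).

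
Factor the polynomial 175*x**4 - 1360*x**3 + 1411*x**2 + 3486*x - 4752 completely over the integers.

(5*x + 8)*(5*x - 9)*(7*x - 11)*(x - 6)

Among the possible rational roots, x = 11/7 is a root, giving the factor (7*x - 11) and quotient 25*x**3 - 155*x**2 - 42*x + 432.
Then x = 9/5 is a root, giving the factor (5*x - 9) and quotient 5*x**2 - 22*x - 48.
The remaining quadratic factors as (5*x + 8)(x - 6).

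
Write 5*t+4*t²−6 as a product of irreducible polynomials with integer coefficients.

Need a pair with product 4·(−6) = −24 and sum 5: that's 8 and −3.
Split the middle term: 4*t²+8*t − 3*t−6 = 4*t*(t+2) − 3*(t+2).

(4*t−3)*(t+2)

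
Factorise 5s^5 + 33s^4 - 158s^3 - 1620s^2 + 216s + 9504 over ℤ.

(5s - 12)(s + 3)(s - 6)(s^2 + 12s + 44)

Trying the rational-root candidates, s = 12/5 is a root, so (5s - 12) divides it; the quotient is s^4 + 9s^3 - 10s^2 - 348s - 792.
Next, s = 6 is a root, so (s - 6) is a factor; dividing leaves s^3 + 15s^2 + 80s + 132.
Then s = -3 is a root, so (s + 3) divides it; the quotient is s^2 + 12s + 44.
The quadratic s^2 + 12s + 44 has discriminant -32 < 0 and is irreducible over ℤ.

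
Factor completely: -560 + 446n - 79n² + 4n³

(4n - 7)(n - 10)(n - 8)

Among the possible rational roots, n = 10 is a root, so (n - 10) is a factor; dividing leaves 4n² - 39n + 56.
The remaining quadratic factors as (4n - 7)(n - 8).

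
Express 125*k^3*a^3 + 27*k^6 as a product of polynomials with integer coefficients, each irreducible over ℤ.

k^3*(3*k + 5*a)*(9*k^2 - 15*k*a + 25*a^2)

Pull out the common factor k^3, leaving 27*k^3 + 125*a^3.
Recognize a sum of cubes with the parts 5*a and 3*k.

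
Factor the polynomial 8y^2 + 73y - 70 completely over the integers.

Need a pair with product 8·(-70) = -560 and sum 73: that's 80 and -7.
Split the middle term: 8y^2 + 80y - 7y - 70 = 8y(y + 10) - 7(y + 10).

(8y - 7)(y + 10)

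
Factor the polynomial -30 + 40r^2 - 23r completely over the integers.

(5r - 6)(8r + 5)

Need a pair with product 40·(-30) = -1200 and sum -23: that's 25 and -48.
Split the middle term: 40r^2 + 25r - 48r - 30 = 5r(8r + 5) - 6(8r + 5).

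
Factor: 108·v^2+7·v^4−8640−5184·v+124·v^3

Testing divisors of the constant over divisors of the leading coefficient, v = −12 is a root, giving the factor (v+12) and quotient 7·v^3+40·v^2−372·v−720.
Continuing, v = 6 is a root, giving the factor (v−6) and quotient 7·v^2+82·v+120.
The remaining quadratic factors as (v+10)(7·v+12).

(7·v+12)·(v+10)·(v+12)·(v−6)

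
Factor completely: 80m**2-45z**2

Factor out 5, leaving 16m**2-9z**2, which is a difference of two squares.

5(4m+3z)(4m-3z)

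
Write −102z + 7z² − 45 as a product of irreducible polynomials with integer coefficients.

Need a pair with product 7·(−45) = −315 and sum −102: that's 3 and −105.
Split the middle term: 7z² + 3z − 105z − 45 = z(7z + 3) − 15(7z + 3).

(7z + 3)(z − 15)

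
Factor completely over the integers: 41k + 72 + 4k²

Need a pair with product 4·72 = 288 and sum 41: that's 9 and 32.
Split the middle term: 4k² + 9k + 32k + 72 = k(4k + 9) + 8(4k + 9).

(4k + 9)(k + 8)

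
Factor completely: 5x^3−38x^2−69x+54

(5x−3)(x+2)(x−9)

By the rational root theorem, x = 9 is a root, so (x−9) is a factor; dividing leaves 5x^2+7x−6.
The remaining quadratic factors as (5x−3)(x+2).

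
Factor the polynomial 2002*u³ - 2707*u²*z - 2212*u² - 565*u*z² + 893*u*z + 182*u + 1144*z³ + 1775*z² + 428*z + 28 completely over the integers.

Group: 13*u*(154*u² - 303*u*z - 182*u + 143*z² + 204*z + 28) + (8*z + 1)*(154*u² - 303*u*z - 182*u + 143*z² + 204*z + 28); both groups contain (154*u² - 303*u*z - 182*u + 143*z² + 204*z + 28), so (13*u + 8*z + 1) is a factor with cofactor 154*u² - 303*u*z - 182*u + 143*z² + 204*z + 28.
The cofactor groups again: 154*u² - 303*u*z - 182*u + 143*z² + 204*z + 28 = 11*u*(14*u - 11*z - 14) + (-13*z - 2)*(14*u - 11*z - 14); both groups contain (14*u - 11*z - 14), giving (11*u - 13*z - 2)*(14*u - 11*z - 14).

(11*u - 13*z - 2)*(13*u + 8*z + 1)*(14*u - 11*z - 14)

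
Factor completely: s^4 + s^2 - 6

Substitute u = s^2 to get a quadratic in u, then factor.
s^2 + 3 is irreducible over ℤ (always positive, so no real roots).
s^2 - 2 is irreducible over ℤ (2 is not a perfect square).

(s^2 + 3)·(s^2 - 2)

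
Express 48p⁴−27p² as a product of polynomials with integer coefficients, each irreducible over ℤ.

Factor out 3p², leaving 16p²−9, which is a difference of two squares.

3p²(4p+3)(4p−3)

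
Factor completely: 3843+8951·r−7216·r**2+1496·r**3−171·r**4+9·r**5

(3·r+1)·(3·r−7)·(r−9)·(r**2−8·r+61)

Among the possible rational roots, r = 7/3 is a root, giving the factor (3·r−7) and quotient 3·r**4−50·r**3+382·r**2−1514·r−549.
Then r = −1/3 is a root, so (3·r+1) is a factor; dividing leaves r**3−17·r**2+133·r−549.
Continuing, r = 9 is a root, so (r−9) is a factor; dividing leaves r**2−8·r+61.
The quadratic r**2−8·r+61 has discriminant −180 < 0 and is irreducible over ℤ.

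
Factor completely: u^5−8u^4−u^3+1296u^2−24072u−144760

Among the possible rational roots, u = −5 is a root, so (u+5) divides it; the quotient is u^4−13u^3+64u^2+976u−28952.
Continuing, u = −11 is a root, giving the factor (u+11) and quotient u^3−24u^2+328u−2632.
Continuing, u = 14 is a root, giving the factor (u−14) and quotient u^2−10u+188.
The quadratic u^2−10u+188 has discriminant −652 < 0 and is irreducible over ℤ.

(u+11)(u+5)(u−14)(u^2−10u+188)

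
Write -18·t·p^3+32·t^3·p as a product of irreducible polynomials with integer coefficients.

Every term has a factor of 2·t·p. Then 16·t^2-9·p^2 = (4·t)² − (3·p)².

2·p·t·(4·t-3·p)·(4·t+3·p)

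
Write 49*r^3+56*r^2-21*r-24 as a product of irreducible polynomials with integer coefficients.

Group as (49*r^3-21*r) + (56*r^2-24) = 7*r*(7*r^2-3) + 8*(7*r^2-3).
Both groups share the factor (7*r^2-3).

(7*r+8)*(7*r^2-3)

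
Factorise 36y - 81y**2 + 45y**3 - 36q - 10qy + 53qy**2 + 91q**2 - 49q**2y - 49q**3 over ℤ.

Group: q(-49q**2 - 98qy + 91q - 45y**2 + 81y - 36) - y(-49q**2 - 98qy + 91q - 45y**2 + 81y - 36); both groups contain (-49q**2 - 98qy + 91q - 45y**2 + 81y - 36), so (q - y) is a factor with cofactor -49q**2 - 98qy + 91q - 45y**2 + 81y - 36.
The cofactor groups again: -49q**2 - 98qy + 91q - 45y**2 + 81y - 36 = -7q(7q + 5y - 4) + (-9y + 9)(7q + 5y - 4); both groups contain (7q + 5y - 4), giving -(7q + 9y - 9)(7q + 5y - 4).

-(7q + 5y - 4)(7q + 9y - 9)(q - y)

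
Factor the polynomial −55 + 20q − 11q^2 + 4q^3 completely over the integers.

(4q − 11)(q^2 + 5)

Group as (4q^3 + 20q) + (−11q^2 − 55) = 4q(q^2 + 5) − 11(q^2 + 5).
Both groups share the factor (q^2 + 5).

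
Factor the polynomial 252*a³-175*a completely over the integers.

Pull out the common factor 7*a; 36*a²-25 is a difference of squares.

7*a*(6*a+5)*(6*a-5)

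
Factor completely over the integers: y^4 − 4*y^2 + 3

(y + 1)*(y − 1)*(y^2 − 3)

Substitute u = y^2 to get a quadratic in u, then factor.
y^2 − 1 is a difference of squares.
y^2 − 3 is irreducible over ℤ (3 is not a perfect square).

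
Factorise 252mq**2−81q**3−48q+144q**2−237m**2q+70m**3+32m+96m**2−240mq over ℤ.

Group: 7m(10m**2−21mq+8m+9q**2−12q) + (−9q+4)(10m**2−21mq+8m+9q**2−12q); both groups contain (10m**2−21mq+8m+9q**2−12q), so (7m−9q+4) is a factor with cofactor 10m**2−21mq+8m+9q**2−12q.
The cofactor groups again: 10m**2−21mq+8m+9q**2−12q = 2m(5m−3q+4) − 3q(5m−3q+4); both groups contain (5m−3q+4), giving (2m−3q)(5m−3q+4).

(2m−3q)(5m−3q+4)(7m−9q+4)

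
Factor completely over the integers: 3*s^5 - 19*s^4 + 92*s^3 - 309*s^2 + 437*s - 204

Among the possible rational roots, s = 1 is a root, so (s - 1) divides it; the quotient is 3*s^4 - 16*s^3 + 76*s^2 - 233*s + 204.
Next, s = 3 is a root, so (s - 3) divides it; the quotient is 3*s^3 - 7*s^2 + 55*s - 68.
Then s = 4/3 is a root, so (3*s - 4) is a factor; dividing leaves s^2 - s + 17.
The quadratic s^2 - s + 17 has discriminant -67 < 0 and is irreducible over ℤ.

(3*s - 4)*(s - 1)*(s - 3)*(s^2 - s + 17)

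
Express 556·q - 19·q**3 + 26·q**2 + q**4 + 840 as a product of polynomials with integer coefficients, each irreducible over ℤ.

(q + 2)·(q + 3)·(q - 10)·(q - 14)

Trying the rational-root candidates, q = -3 is a root, giving the factor (q + 3) and quotient q**3 - 22·q**2 + 92·q + 280.
Next, q = 14 is a root, so (q - 14) is a factor; dividing leaves q**2 - 8·q - 20.
The remaining quadratic factors as (q - 10)(q + 2).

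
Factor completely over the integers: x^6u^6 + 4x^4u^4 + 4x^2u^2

Pull out the common factor x^2u^2, leaving x^4u^4 + 4x^2u^2 + 4.
Recognize a perfect-square trinomial with the parts 2 and x^2u^2.

u^2x^2(x^2u^2 + 2)^2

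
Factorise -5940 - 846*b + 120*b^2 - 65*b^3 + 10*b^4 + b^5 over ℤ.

By the rational root theorem, b = -15 is a root, giving the factor (b + 15) and quotient b^4 - 5*b^3 + 10*b^2 - 30*b - 396.
Then b = -3 is a root, so (b + 3) is a factor; dividing leaves b^3 - 8*b^2 + 34*b - 132.
Continuing, b = 6 is a root, so (b - 6) divides it; the quotient is b^2 - 2*b + 22.
The quadratic b^2 - 2*b + 22 has discriminant -84 < 0 and is irreducible over ℤ.

(b + 15)*(b + 3)*(b - 6)*(b^2 - 2*b + 22)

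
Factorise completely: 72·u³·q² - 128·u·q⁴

8·q²·u·(3·u - 4·q)·(3·u + 4·q)

Factor out 8·u·q², leaving 9·u² - 16·q², which is a difference of two squares.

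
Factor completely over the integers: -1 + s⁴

(s + 1)·(s - 1)·(s² + 1)

Write as (s²)² − (1)², then factor s² - 1 once more.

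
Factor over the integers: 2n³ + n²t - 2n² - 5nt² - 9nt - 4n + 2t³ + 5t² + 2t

(2n - t)(n + 2t + 1)(n - t - 2)

Group: n(2n² + 3nt + 2n - 2t² - t) + (-t - 2)(2n² + 3nt + 2n - 2t² - t); both groups contain (2n² + 3nt + 2n - 2t² - t), so (n - t - 2) is a factor with cofactor 2n² + 3nt + 2n - 2t² - t.
The cofactor groups again: 2n² + 3nt + 2n - 2t² - t = 2n(n + 2t + 1) - t(n + 2t + 1); both groups contain (n + 2t + 1), giving (2n - t)(n + 2t + 1).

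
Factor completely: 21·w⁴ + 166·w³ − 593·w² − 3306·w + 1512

By the rational root theorem, w = 3/7 is a root, so (7·w − 3) is a factor; dividing leaves 3·w³ + 25·w² − 74·w − 504.
Continuing, w = 14/3 is a root, so (3·w − 14) divides it; the quotient is w² + 13·w + 36.
The remaining quadratic factors as (w + 4)(w + 9).

(3·w − 14)·(7·w − 3)·(w + 4)·(w + 9)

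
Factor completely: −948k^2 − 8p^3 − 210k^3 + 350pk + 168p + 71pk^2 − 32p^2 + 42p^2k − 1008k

Group: 4p(−2p^2 + 7pk − 14p + 30k^2 + 84k) + (−7k − 12)(−2p^2 + 7pk − 14p + 30k^2 + 84k); both groups contain (−2p^2 + 7pk − 14p + 30k^2 + 84k), so (4p − 7k − 12) is a factor with cofactor −2p^2 + 7pk − 14p + 30k^2 + 84k.
The cofactor groups again: −2p^2 + 7pk − 14p + 30k^2 + 84k = −p(2p + 5k + 14) + 6k(2p + 5k + 14); both groups contain (2p + 5k + 14), giving −(p − 6k)(2p + 5k + 14).

−(p − 6k)(4p − 7k − 12)(2p + 5k + 14)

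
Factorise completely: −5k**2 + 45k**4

5k**2(3k + 1)(3k − 1)

Factor out 5k**2, leaving 9k**2 − 1, which is a difference of two squares.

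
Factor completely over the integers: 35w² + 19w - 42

Need a pair with product 35·(-42) = -1470 and sum 19: that's 49 and -30.
Split the middle term: 35w² + 49w - 30w - 42 = 7w(5w + 7) - 6(5w + 7).

(5w + 7)(7w - 6)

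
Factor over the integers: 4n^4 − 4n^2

4n^2(n + 1)(n − 1)

Every term has a factor of 4n^2; factoring it out leaves n^2 − 1.
Recognize a difference of squares with the parts n and 1.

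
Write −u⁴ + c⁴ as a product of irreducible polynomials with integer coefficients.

(c + u)(c − u)(c² + u²)

(c)⁴ − (u)⁴ = ((c)² − (u)²)((c)² + (u)²); the first factor splits again, the second (c² + u²) is irreducible.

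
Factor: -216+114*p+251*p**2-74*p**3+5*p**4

By the rational root theorem, p = 4/5 is a root, giving the factor (5*p-4) and quotient p**3-14*p**2+39*p+54.
Next, p = 9 is a root, giving the factor (p-9) and quotient p**2-5*p-6.
The remaining quadratic factors as (p+1)(p-6).

(5*p-4)*(p+1)*(p-6)*(p-9)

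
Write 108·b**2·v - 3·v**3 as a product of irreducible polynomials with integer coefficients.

Pull out the common factor 3·v; 36·b**2 - v**2 is a difference of squares.

3·v·(6·b + v)·(6·b - v)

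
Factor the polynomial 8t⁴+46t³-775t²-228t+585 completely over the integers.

(2t-15)(4t-3)(t+1)(t+13)

Among the possible rational roots, t = -13 is a root, so (t+13) divides it; the quotient is 8t³-58t²-21t+45.
Continuing, t = -1 is a root, giving the factor (t+1) and quotient 8t²-66t+45.
The remaining quadratic factors as (2t-15)(4t-3).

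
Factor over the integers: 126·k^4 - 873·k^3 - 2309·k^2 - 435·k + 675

(3·k + 5)·(6·k + 5)·(7·k - 3)·(k - 9)

Testing divisors of the constant over divisors of the leading coefficient, k = -5/3 is a root, so (3·k + 5) is a factor; dividing leaves 42·k^3 - 361·k^2 - 168·k + 135.
Then k = 9 is a root, giving the factor (k - 9) and quotient 42·k^2 + 17·k - 15.
The remaining quadratic factors as (6·k + 5)(7·k - 3).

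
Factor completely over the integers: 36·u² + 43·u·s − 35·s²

(9·u − 5·s)·(4·u + 7·s)

Group: 4·u·(9·u − 5·s) + 7·s·(9·u − 5·s); both groups contain (9·u − 5·s).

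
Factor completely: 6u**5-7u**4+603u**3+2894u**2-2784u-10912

(6u+11)(u+4)(u-2)(u**2-5u+124)

Testing divisors of the constant over divisors of the leading coefficient, u = -4 is a root, giving the factor (u+4) and quotient 6u**4-31u**3+727u**2-14u-2728.
Next, u = 2 is a root, so (u-2) is a factor; dividing leaves 6u**3-19u**2+689u+1364.
Then u = -11/6 is a root, giving the factor (6u+11) and quotient u**2-5u+124.
The quadratic u**2-5u+124 has discriminant -471 < 0 and is irreducible over ℤ.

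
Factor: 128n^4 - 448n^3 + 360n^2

Pull out the common factor 8n^2, then factor the remaining trinomial.

8n^2(4n - 5)(4n - 9)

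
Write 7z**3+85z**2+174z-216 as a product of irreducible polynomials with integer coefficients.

(7z-6)(z+4)(z+9)

Testing divisors of the constant over divisors of the leading coefficient, z = -4 is a root, so (z+4) divides it; the quotient is 7z**2+57z-54.
The remaining quadratic factors as (z+9)(7z-6).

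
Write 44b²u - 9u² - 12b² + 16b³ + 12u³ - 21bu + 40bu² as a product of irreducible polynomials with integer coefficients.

Group: b(16b² + 28bu - 12b + 12u² - 9u) + u(16b² + 28bu - 12b + 12u² - 9u); both groups contain (16b² + 28bu - 12b + 12u² - 9u), so (b + u) is a factor with cofactor 16b² + 28bu - 12b + 12u² - 9u.
The cofactor groups again: 16b² + 28bu - 12b + 12u² - 9u = 4b(4b + 4u - 3) + 3u(4b + 4u - 3); both groups contain (4b + 4u - 3), giving (4b + 3u)(4b + 4u - 3).

(4b + 3u)(4b + 4u - 3)(b + u)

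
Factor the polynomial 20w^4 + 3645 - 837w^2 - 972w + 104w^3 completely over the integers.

Testing divisors of the constant over divisors of the leading coefficient, w = 9/2 is a root, so (2w - 9) is a factor; dividing leaves 10w^3 + 97w^2 + 18w - 405.
Next, w = -9 is a root, so (w + 9) is a factor; dividing leaves 10w^2 + 7w - 45.
The remaining quadratic factors as (2w + 5)(5w - 9).

(2w + 5)(2w - 9)(5w - 9)(w + 9)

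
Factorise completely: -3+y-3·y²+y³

(y-3)·(y²+1)

Group as (y³+y) + (-3·y²-3) = y·(y²+1) - 3·(y²+1).
Both groups share the factor (y²+1).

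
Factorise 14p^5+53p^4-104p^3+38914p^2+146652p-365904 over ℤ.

Among the possible rational roots, p = 12/7 is a root, giving the factor (7p-12) and quotient 2p^4+11p^3+4p^2+5566p+30492.
Next, p = -14 is a root, so (p+14) divides it; the quotient is 2p^3-17p^2+242p+2178.
Then p = -11/2 is a root, giving the factor (2p+11) and quotient p^2-14p+198.
The quadratic p^2-14p+198 has discriminant -596 < 0 and is irreducible over ℤ.

(2p+11)(7p-12)(p+14)(p^2-14p+198)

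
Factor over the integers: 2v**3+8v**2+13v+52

Group as (2v**3+13v) + (8v**2+52) = v(2v**2+13) + 4(2v**2+13).
Both groups share the factor (2v**2+13).

(v+4)(2v**2+13)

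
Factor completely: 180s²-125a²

Factor out 5, leaving 36s²-25a², which is a difference of two squares.

5(6s-5a)(6s+5a)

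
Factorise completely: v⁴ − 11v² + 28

Substitute u = v² to get a quadratic in u, then factor.
v² − 4 is a difference of squares.
v² − 7 is irreducible over ℤ (7 is not a perfect square).

(v + 2)(v − 2)(v² − 7)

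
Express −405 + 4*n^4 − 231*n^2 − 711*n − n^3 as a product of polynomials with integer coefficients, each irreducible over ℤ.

(4*n + 3)*(n + 3)*(n + 5)*(n − 9)

Trying the rational-root candidates, n = −3/4 is a root, giving the factor (4*n + 3) and quotient n^3 − n^2 − 57*n − 135.
Then n = −3 is a root, giving the factor (n + 3) and quotient n^2 − 4*n − 45.
The remaining quadratic factors as (n + 5)(n − 9).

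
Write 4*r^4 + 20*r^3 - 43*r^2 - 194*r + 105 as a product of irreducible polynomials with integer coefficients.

(2*r + 7)*(2*r - 1)*(r + 5)*(r - 3)

Among the possible rational roots, r = -5 is a root, so (r + 5) divides it; the quotient is 4*r^3 - 43*r + 21.
Continuing, r = 1/2 is a root, so (2*r - 1) divides it; the quotient is 2*r^2 + r - 21.
The remaining quadratic factors as (2*r + 7)(r - 3).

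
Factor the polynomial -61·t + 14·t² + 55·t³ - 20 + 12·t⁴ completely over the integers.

(3·t + 1)·(4·t + 5)·(t + 4)·(t - 1)

Trying the rational-root candidates, t = -1/3 is a root, so (3·t + 1) is a factor; dividing leaves 4·t³ + 17·t² - t - 20.
Continuing, t = -4 is a root, so (t + 4) is a factor; dividing leaves 4·t² + t - 5.
The remaining quadratic factors as (t - 1)(4·t + 5).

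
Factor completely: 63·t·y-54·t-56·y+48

(7·y-6)·(9·t-8)

Group as (63·t·y-54·t) + (-56·y+48) = 9·t·(7·y-6) - 8·(7·y-6).
Both groups share the factor (7·y-6).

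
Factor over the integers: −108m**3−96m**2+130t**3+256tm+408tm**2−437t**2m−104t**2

(t−2m)(13t−6m)(10t−9m−8)

Group: t(130t**2−177tm−104t+54m**2+48m) − 2m(130t**2−177tm−104t+54m**2+48m); both groups contain (130t**2−177tm−104t+54m**2+48m), so (t−2m) is a factor with cofactor 130t**2−177tm−104t+54m**2+48m.
The cofactor groups again: 130t**2−177tm−104t+54m**2+48m = 13t(10t−9m−8) − 6m(10t−9m−8); both groups contain (10t−9m−8), giving (13t−6m)(10t−9m−8).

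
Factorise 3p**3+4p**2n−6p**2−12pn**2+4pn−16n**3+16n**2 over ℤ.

(p−2n)(p+2n−2)(3p+4n)

Group: p(3p**2−2pn−8n**2) + (2n−2)(3p**2−2pn−8n**2); both groups contain (3p**2−2pn−8n**2), so (p+2n−2) is a factor with cofactor 3p**2−2pn−8n**2.
The cofactor groups again: 3p**2−2pn−8n**2 = p(3p+4n) − 2n(3p+4n); both groups contain (3p+4n), giving (p−2n)(3p+4n).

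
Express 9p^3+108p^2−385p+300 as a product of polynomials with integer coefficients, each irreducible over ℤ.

By the rational root theorem, p = 5/3 is a root, giving the factor (3p−5) and quotient 3p^2+41p−60.
The remaining quadratic factors as (3p−4)(p+15).

(3p−4)(3p−5)(p+15)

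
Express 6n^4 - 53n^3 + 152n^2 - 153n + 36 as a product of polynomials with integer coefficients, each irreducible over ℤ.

(2n - 3)(3n - 1)(n - 3)(n - 4)

Testing divisors of the constant over divisors of the leading coefficient, n = 3 is a root, so (n - 3) divides it; the quotient is 6n^3 - 35n^2 + 47n - 12.
Continuing, n = 4 is a root, so (n - 4) divides it; the quotient is 6n^2 - 11n + 3.
The remaining quadratic factors as (2n - 3)(3n - 1).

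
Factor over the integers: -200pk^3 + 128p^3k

Every term has a factor of 8pk. Then 16p^2 - 25k^2 = (4p)² − (5k)².

8kp(4p - 5k)(4p + 5k)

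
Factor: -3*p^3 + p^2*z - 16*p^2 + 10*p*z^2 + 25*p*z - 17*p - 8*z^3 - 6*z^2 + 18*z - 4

Group: 3*p*(-p^2 - p*z - 5*p + 2*z^2 + 2*z - 4) + (-4*z + 1)*(-p^2 - p*z - 5*p + 2*z^2 + 2*z - 4); both groups contain (-p^2 - p*z - 5*p + 2*z^2 + 2*z - 4), so (3*p - 4*z + 1) is a factor with cofactor -p^2 - p*z - 5*p + 2*z^2 + 2*z - 4.
The cofactor groups again: -p^2 - p*z - 5*p + 2*z^2 + 2*z - 4 = -p*(p - z + 1) + (-2*z - 4)*(p - z + 1); both groups contain (p - z + 1), giving -(p + 2*z + 4)*(p - z + 1).

-(3*p - 4*z + 1)*(p + 2*z + 4)*(p - z + 1)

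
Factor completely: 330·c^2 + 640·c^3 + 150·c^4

Pull out the common factor 10·c^2, then factor the remaining trinomial.

10·c^2·(3·c + 11)·(5·c + 3)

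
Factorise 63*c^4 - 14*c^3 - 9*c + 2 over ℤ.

Group as (63*c^4 - 9*c) + (-14*c^3 + 2) = 9*c*(7*c^3 - 1) - 2*(7*c^3 - 1).
Both groups share the factor (7*c^3 - 1).

(9*c - 2)*(7*c^3 - 1)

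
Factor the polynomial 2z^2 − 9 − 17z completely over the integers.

(2z + 1)(z − 9)

Need a pair with product 2·(−9) = −18 and sum −17: that's 1 and −18.
Split the middle term: 2z^2 + z − 18z − 9 = z(2z + 1) − 9(2z + 1).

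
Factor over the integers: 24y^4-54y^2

Pull out the common factor 6y^2; 4y^2-9 is a difference of squares.

6y^2(2y+3)(2y-3)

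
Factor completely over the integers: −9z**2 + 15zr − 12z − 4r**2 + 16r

Group: −3z(3z − 4r) + (r − 4)(3z − 4r); both groups contain (3z − 4r).

−(3z − 4r)(3z − r + 4)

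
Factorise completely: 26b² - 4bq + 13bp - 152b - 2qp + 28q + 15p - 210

Group: 13b(2b + p - 14) + (-2q + 15)(2b + p - 14); both groups contain (2b + p - 14).

(13b - 2q + 15)(2b + p - 14)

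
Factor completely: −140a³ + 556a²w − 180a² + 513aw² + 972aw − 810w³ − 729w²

Group: 2a(−70a² − 37aw − 90a + 90w² + 81w) − 9w(−70a² − 37aw − 90a + 90w² + 81w); both groups contain (−70a² − 37aw − 90a + 90w² + 81w), so (2a − 9w) is a factor with cofactor −70a² − 37aw − 90a + 90w² + 81w.
The cofactor groups again: −70a² − 37aw − 90a + 90w² + 81w = −10a(7a + 10w + 9) + 9w(7a + 10w + 9); both groups contain (7a + 10w + 9), giving −(10a − 9w)(7a + 10w + 9).

−(10a − 9w)(2a − 9w)(7a + 10w + 9)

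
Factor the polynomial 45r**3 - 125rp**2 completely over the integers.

5r(3r - 5p)(3r + 5p)

Every term has a factor of 5r. Then 9r**2 - 25p**2 = (3r)² − (5p)².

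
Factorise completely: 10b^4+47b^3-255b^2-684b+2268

Among the possible rational roots, b = -9/2 is a root, so (2b+9) divides it; the quotient is 5b^3+b^2-132b+252.
Continuing, b = -6 is a root, giving the factor (b+6) and quotient 5b^2-29b+42.
The remaining quadratic factors as (5b-14)(b-3).

(2b+9)(5b-14)(b+6)(b-3)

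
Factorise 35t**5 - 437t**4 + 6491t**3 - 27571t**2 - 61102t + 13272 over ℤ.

(5t - 1)(7t + 12)(t - 7)(t**2 - 7t + 158)

Among the possible rational roots, t = 7 is a root, giving the factor (t - 7) and quotient 35t**4 - 192t**3 + 5147t**2 + 8458t - 1896.
Then t = 1/5 is a root, giving the factor (5t - 1) and quotient 7t**3 - 37t**2 + 1022t + 1896.
Next, t = -12/7 is a root, so (7t + 12) is a factor; dividing leaves t**2 - 7t + 158.
The quadratic t**2 - 7t + 158 has discriminant -583 < 0 and is irreducible over ℤ.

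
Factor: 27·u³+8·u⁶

Pull out the common factor u³, leaving 8·u³+27.
Recognize a sum of cubes with the parts 3 and 2·u.

u³·(2·u+3)·(4·u²-6·u+9)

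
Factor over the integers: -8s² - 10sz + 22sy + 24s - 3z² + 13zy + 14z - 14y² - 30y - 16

Group: -2s(4s + 3z - 7y - 8) + (-z + 2y + 2)(4s + 3z - 7y - 8); both groups contain (4s + 3z - 7y - 8).

-(2s + z - 2y - 2)(4s + 3z - 7y - 8)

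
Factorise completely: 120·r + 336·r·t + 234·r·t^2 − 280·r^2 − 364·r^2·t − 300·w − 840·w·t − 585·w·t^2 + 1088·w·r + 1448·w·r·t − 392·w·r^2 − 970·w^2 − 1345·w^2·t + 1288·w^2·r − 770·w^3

Group: 14·w·(−55·w^2 + 92·w·r − 45·w·t − 30·w − 28·r^2 + 18·r·t + 12·r) + (13·t + 10)·(−55·w^2 + 92·w·r − 45·w·t − 30·w − 28·r^2 + 18·r·t + 12·r); both groups contain (−55·w^2 + 92·w·r − 45·w·t − 30·w − 28·r^2 + 18·r·t + 12·r), so (14·w + 13·t + 10) is a factor with cofactor −55·w^2 + 92·w·r − 45·w·t − 30·w − 28·r^2 + 18·r·t + 12·r.
The cofactor groups again: −55·w^2 + 92·w·r − 45·w·t − 30·w − 28·r^2 + 18·r·t + 12·r = −5·w·(11·w − 14·r + 9·t + 6) + 2·r·(11·w − 14·r + 9·t + 6); both groups contain (11·w − 14·r + 9·t + 6), giving −(5·w − 2·r)·(11·w − 14·r + 9·t + 6).

−(11·w − 14·r + 9·t + 6)·(5·w − 2·r)·(14·w + 13·t + 10)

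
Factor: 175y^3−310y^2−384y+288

Trying the rational-root candidates, y = 4/7 is a root, giving the factor (7y−4) and quotient 25y^2−30y−72.
The remaining quadratic factors as (5y−12)(5y+6).

(5y+6)(5y−12)(7y−4)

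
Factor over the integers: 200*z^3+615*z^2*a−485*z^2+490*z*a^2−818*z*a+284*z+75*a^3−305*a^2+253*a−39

Group: 5*z*(40*z^2+83*z*a−89*z+15*a^2−58*a+39) + (5*a−1)*(40*z^2+83*z*a−89*z+15*a^2−58*a+39); both groups contain (40*z^2+83*z*a−89*z+15*a^2−58*a+39), so (5*z+5*a−1) is a factor with cofactor 40*z^2+83*z*a−89*z+15*a^2−58*a+39.
The cofactor groups again: 40*z^2+83*z*a−89*z+15*a^2−58*a+39 = 8*z*(5*z+a−3) + (15*a−13)*(5*z+a−3); both groups contain (5*z+a−3), giving (8*z+15*a−13)*(5*z+a−3).

(8*z+15*a−13)*(5*z+5*a−1)*(5*z+a−3)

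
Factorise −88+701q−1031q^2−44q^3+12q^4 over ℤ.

Among the possible rational roots, q = 11 is a root, giving the factor (q−11) and quotient 12q^3+88q^2−63q+8.
Then q = 1/2 is a root, giving the factor (2q−1) and quotient 6q^2+47q−8.
The remaining quadratic factors as (6q−1)(q+8).

(2q−1)(6q−1)(q+8)(q−11)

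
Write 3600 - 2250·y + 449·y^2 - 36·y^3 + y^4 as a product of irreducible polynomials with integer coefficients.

By the rational root theorem, y = 8 is a root, so (y - 8) is a factor; dividing leaves y^3 - 28·y^2 + 225·y - 450.
Continuing, y = 10 is a root, so (y - 10) is a factor; dividing leaves y^2 - 18·y + 45.
The remaining quadratic factors as (y - 15)(y - 3).

(y - 10)·(y - 15)·(y - 3)·(y - 8)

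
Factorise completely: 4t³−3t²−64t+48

Testing divisors of the constant over divisors of the leading coefficient, t = 3/4 is a root, so (4t−3) is a factor; dividing leaves t²−16.
The remaining quadratic factors as (t+4)(t−4).

(4t−3)(t+4)(t−4)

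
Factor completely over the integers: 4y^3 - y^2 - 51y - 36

Trying the rational-root candidates, y = -3/4 is a root, so (4y + 3) divides it; the quotient is y^2 - y - 12.
The remaining quadratic factors as (y + 3)(y - 4).

(4y + 3)(y + 3)(y - 4)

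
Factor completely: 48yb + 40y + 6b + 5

Group as (48yb + 40y) + (6b + 5) = 8y(6b + 5) + (6b + 5).
Both groups share the factor (6b + 5).

(6b + 5)(8y + 1)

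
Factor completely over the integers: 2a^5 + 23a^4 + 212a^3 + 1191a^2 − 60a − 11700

(2a − 5)(a + 5)(a + 6)(a^2 + 3a + 78)

Among the possible rational roots, a = −6 is a root, giving the factor (a + 6) and quotient 2a^4 + 11a^3 + 146a^2 + 315a − 1950.
Continuing, a = 5/2 is a root, so (2a − 5) is a factor; dividing leaves a^3 + 8a^2 + 93a + 390.
Continuing, a = −5 is a root, so (a + 5) is a factor; dividing leaves a^2 + 3a + 78.
The quadratic a^2 + 3a + 78 has discriminant −303 < 0 and is irreducible over ℤ.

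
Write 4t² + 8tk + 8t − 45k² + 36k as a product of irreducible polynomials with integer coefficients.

(2t − 5k + 4)(2t + 9k)

Group: 2t(2t + 9k) + (−5k + 4)(2t + 9k); both groups contain (2t + 9k).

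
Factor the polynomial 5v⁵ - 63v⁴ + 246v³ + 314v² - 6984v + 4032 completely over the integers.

(5v - 3)(v + 4)(v - 8)(v² - 8v + 42)

Among the possible rational roots, v = -4 is a root, so (v + 4) divides it; the quotient is 5v⁴ - 83v³ + 578v² - 1998v + 1008.
Then v = 8 is a root, giving the factor (v - 8) and quotient 5v³ - 43v² + 234v - 126.
Then v = 3/5 is a root, so (5v - 3) is a factor; dividing leaves v² - 8v + 42.
The quadratic v² - 8v + 42 has discriminant -104 < 0 and is irreducible over ℤ.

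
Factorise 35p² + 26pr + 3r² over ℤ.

(5p + 3r)(7p + r)

Group: 7p(5p + 3r) + r(5p + 3r); both groups contain (5p + 3r).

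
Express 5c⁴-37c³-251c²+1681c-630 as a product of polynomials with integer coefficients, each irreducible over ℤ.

(5c-2)(c+7)(c-5)(c-9)

Trying the rational-root candidates, c = 5 is a root, giving the factor (c-5) and quotient 5c³-12c²-311c+126.
Continuing, c = 2/5 is a root, giving the factor (5c-2) and quotient c²-2c-63.
The remaining quadratic factors as (c-9)(c+7).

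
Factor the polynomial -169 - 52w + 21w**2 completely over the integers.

(3w - 13)(7w + 13)

Need a pair with product 21·(-169) = -3549 and sum -52: that's 39 and -91.
Split the middle term: 21w**2 + 39w - 91w - 169 = 3w(7w + 13) - 13(7w + 13).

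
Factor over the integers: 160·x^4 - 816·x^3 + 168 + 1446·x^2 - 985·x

By the rational root theorem, x = 1/4 is a root, so (4·x - 1) is a factor; dividing leaves 40·x^3 - 194·x^2 + 313·x - 168.
Continuing, x = 8/5 is a root, giving the factor (5·x - 8) and quotient 8·x^2 - 26·x + 21.
The remaining quadratic factors as (4·x - 7)(2·x - 3).

(2·x - 3)·(4·x - 1)·(4·x - 7)·(5·x - 8)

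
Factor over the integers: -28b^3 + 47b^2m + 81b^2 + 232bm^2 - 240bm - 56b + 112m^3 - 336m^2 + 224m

-(4b + 7m - 7)(7b + 4m - 8)(b - 4m)

Group: 7b(-4b^2 + 9bm + 7b + 28m^2 - 28m) + (4m - 8)(-4b^2 + 9bm + 7b + 28m^2 - 28m); both groups contain (-4b^2 + 9bm + 7b + 28m^2 - 28m), so (7b + 4m - 8) is a factor with cofactor -4b^2 + 9bm + 7b + 28m^2 - 28m.
The cofactor groups again: -4b^2 + 9bm + 7b + 28m^2 - 28m = -b(4b + 7m - 7) + 4m(4b + 7m - 7); both groups contain (4b + 7m - 7), giving -(b - 4m)(4b + 7m - 7).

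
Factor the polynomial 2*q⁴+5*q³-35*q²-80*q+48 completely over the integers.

Testing divisors of the constant over divisors of the leading coefficient, q = 4 is a root, so (q-4) is a factor; dividing leaves 2*q³+13*q²+17*q-12.
Then q = -3 is a root, so (q+3) is a factor; dividing leaves 2*q²+7*q-4.
The remaining quadratic factors as (q+4)(2*q-1).

(2*q-1)*(q+3)*(q+4)*(q-4)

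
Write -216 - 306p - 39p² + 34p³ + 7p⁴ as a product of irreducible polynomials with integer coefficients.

(7p + 6)(p + 3)(p + 4)(p - 3)

Trying the rational-root candidates, p = -6/7 is a root, so (7p + 6) divides it; the quotient is p³ + 4p² - 9p - 36.
Then p = 3 is a root, so (p - 3) divides it; the quotient is p² + 7p + 12.
The remaining quadratic factors as (p + 3)(p + 4).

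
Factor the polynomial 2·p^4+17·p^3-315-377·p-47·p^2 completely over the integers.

Testing divisors of the constant over divisors of the leading coefficient, p = -9 is a root, giving the factor (p+9) and quotient 2·p^3-p^2-38·p-35.
Next, p = 5 is a root, so (p-5) divides it; the quotient is 2·p^2+9·p+7.
The remaining quadratic factors as (p+1)(2·p+7).

(2·p+7)·(p+1)·(p+9)·(p-5)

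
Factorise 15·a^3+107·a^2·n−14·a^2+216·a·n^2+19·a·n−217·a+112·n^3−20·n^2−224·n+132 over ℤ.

Group: a·(15·a^2+47·a·n+46·a+28·n^2+23·n−33) + (4·n−4)·(15·a^2+47·a·n+46·a+28·n^2+23·n−33); both groups contain (15·a^2+47·a·n+46·a+28·n^2+23·n−33), so (a+4·n−4) is a factor with cofactor 15·a^2+47·a·n+46·a+28·n^2+23·n−33.
The cofactor groups again: 15·a^2+47·a·n+46·a+28·n^2+23·n−33 = 3·a·(5·a+4·n−3) + (7·n+11)·(5·a+4·n−3); both groups contain (5·a+4·n−3), giving (3·a+7·n+11)·(5·a+4·n−3).

(3·a+7·n+11)·(5·a+4·n−3)·(a+4·n−4)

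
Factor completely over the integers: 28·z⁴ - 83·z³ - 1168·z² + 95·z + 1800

Among the possible rational roots, z = 5/4 is a root, giving the factor (4·z - 5) and quotient 7·z³ - 12·z² - 307·z - 360.
Continuing, z = -5 is a root, so (z + 5) divides it; the quotient is 7·z² - 47·z - 72.
The remaining quadratic factors as (z - 8)(7·z + 9).

(4·z - 5)·(7·z + 9)·(z + 5)·(z - 8)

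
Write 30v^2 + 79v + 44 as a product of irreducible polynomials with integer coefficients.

(5v + 4)(6v + 11)

Need a pair with product 30·44 = 1320 and sum 79: that's 55 and 24.
Split the middle term: 30v^2 + 55v + 24v + 44 = 5v(6v + 11) + 4(6v + 11).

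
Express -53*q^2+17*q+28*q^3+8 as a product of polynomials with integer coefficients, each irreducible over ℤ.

Trying the rational-root candidates, q = 1 is a root, so (q-1) divides it; the quotient is 28*q^2-25*q-8.
The remaining quadratic factors as (4*q+1)(7*q-8).

(4*q+1)*(7*q-8)*(q-1)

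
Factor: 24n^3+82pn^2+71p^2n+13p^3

(p+4n)(13p+6n)(p+n)

Group: 13p(p^2+5pn+4n^2) + 6n(p^2+5pn+4n^2); both groups contain (p^2+5pn+4n^2), so (13p+6n) is a factor with cofactor p^2+5pn+4n^2.
The cofactor groups again: p^2+5pn+4n^2 = p(p+4n) + n(p+4n); both groups contain (p+4n), giving (p+n)(p+4n).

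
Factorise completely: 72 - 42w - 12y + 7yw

(7w - 12)(y - 6)

Group as (7yw - 12y) + (-42w + 72) = y(7w - 12) - 6(7w - 12).
Both groups share the factor (7w - 12).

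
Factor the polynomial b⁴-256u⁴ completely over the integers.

Write as (b²)² − (16u²)², then factor b²-16u² once more.

(b+4u)(b-4u)(b²+16u²)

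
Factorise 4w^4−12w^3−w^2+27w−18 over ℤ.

(2w+3)(2w−3)(w−1)(w−2)

Among the possible rational roots, w = 1 is a root, so (w−1) is a factor; dividing leaves 4w^3−8w^2−9w+18.
Continuing, w = 2 is a root, so (w−2) divides it; the quotient is 4w^2−9.
The remaining quadratic factors as (2w−3)(2w+3).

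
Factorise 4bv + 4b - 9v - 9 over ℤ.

(4b - 9)(v + 1)

Group as (4bv + 4b) + (-9v - 9) = 4b(v + 1) - 9(v + 1).
Both groups share the factor (v + 1).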